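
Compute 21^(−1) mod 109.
21^(−1) ≡ 26 (mod 109)

Apply the extended Euclidean algorithm to (109, 21), tracking rows (r, s, t) with s·109 + t·21 = r. Each division r_prev = q·r_cur + r_new produces the new row as (previous row) − q·(current row):
  row A: (109, 1, 0)   [1·109 + 0·21 = 109]
  row B: (21, 0, 1)   [0·109 + 1·21 = 21]
  109 = 5·21 + 4   → row C = row A − 5·row B = (4, 1, −5)   [check: 1·109 − 5·21 = 4]
  21 = 5·4 + 1   → row D = row B − 5·row C = (1, −5, 26)   [check: −5·109 + 26·21 = 1]
  4 = 4·1 + 0   → remainder 0, stop. gcd = 1 (last nonzero row D).
The gcd is 1, so 21 is invertible mod 109. The last nonzero row gives −5·109 + 26·21 = 1, so t = 26. So 21^(−1) ≡ 26 (mod 109). Verify: 21 · 26 = 546 ≡ 1 (mod 109). ✓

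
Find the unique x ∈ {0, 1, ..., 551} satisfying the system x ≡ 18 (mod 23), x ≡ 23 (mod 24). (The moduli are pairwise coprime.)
x ≡ 455 (mod 552); the representative in [0, 552) is 455

The moduli 23, 24 are pairwise coprime, so by the CRT there is a unique solution mod 23·24 = 552.
Solve by successive substitution. Start with x ≡ 18 (mod 23).
  Combine with x ≡ 23 (mod 24): write x = 18 + 23·t and require 18 + 23·t ≡ 23 (mod 24), i.e. 23·t ≡ 23 − 18 ≡ 5 (mod 24). Since 23^(−1) ≡ 23 (mod 24), t ≡ 23·5 ≡ 19 (mod 24). So x ≡ 18 + 23·19 = 455 (mod 552).
Unique solution in [0, 552): x = 455.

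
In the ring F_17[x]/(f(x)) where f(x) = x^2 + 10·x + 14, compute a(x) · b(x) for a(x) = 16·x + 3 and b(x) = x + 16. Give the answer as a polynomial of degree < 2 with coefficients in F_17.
Multiply as integer polynomials: a · b = 16·x^2 + 259·x + 48. Reducing coefficients mod 17: a · b ≡ 16·x^2 + 4·x + 14. Now divide by f(x) = x^2 + 10·x + 14 in F_17[x], eliminating the leading term at each step:
  leading term 16·x^2: subtract (16)·f(x) = 16·x^2 + 7·x + 3, leaving 14·x + 11 (coefficients mod 17)
The degree is now < 2, so this is the remainder. Hence a · b ≡ 14·x + 11 in F_17[x]/(f).

Final answer: a · b ≡ 14·x + 11 (mod f(x))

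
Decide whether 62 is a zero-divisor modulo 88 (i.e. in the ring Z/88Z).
gcd(62, 88) = 2 > 1, so 62 is not a unit in Z/88Z. In Z/nZ every nonzero non-unit is a zero-divisor: explicitly, take b = 88/gcd = 44 ≠ 0 (mod 88); then 62·44 = 2728 = 31·88, i.e. 62·44 ≡ 0 (mod 88). So 62 is a zero-divisor.

Final answer: YES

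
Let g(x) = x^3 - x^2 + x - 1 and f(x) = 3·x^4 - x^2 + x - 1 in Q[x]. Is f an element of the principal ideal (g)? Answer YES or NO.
NO

In Q[x] the ideal (g) consists of all multiples of g, so f ∈ (g) iff g | f, i.e. iff the remainder of f on division by g is 0. Divide f by g (g is monic, so eliminate the leading term of the running remainder at each step):
  leading term 3·x^4: subtract (3·x)·g(x) = 3·x^4 - 3·x^3 + 3·x^2 - 3·x, leaving 3·x^3 - 4·x^2 + 4·x - 1
  leading term 3·x^3: subtract (3)·g(x) = 3·x^3 - 3·x^2 + 3·x - 3, leaving -x^2 + x + 2
The remainder r(x) = -x^2 + x + 2 ≠ 0 (and deg r < deg g), so g ∤ f, i.e. f ∉ (g).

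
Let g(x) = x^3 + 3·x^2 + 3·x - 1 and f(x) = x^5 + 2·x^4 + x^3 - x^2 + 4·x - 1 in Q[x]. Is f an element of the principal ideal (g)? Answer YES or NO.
In Q[x] the ideal (g) consists of all multiples of g, so f ∈ (g) iff g | f, i.e. iff the remainder of f on division by g is 0. Divide f by g (g is monic, so eliminate the leading term of the running remainder at each step):
  leading term x^5: subtract (x^2)·g(x) = x^5 + 3·x^4 + 3·x^3 - x^2, leaving -x^4 - 2·x^3 + 4·x - 1
  leading term -x^4: subtract (-x)·g(x) = -x^4 - 3·x^3 - 3·x^2 + x, leaving x^3 + 3·x^2 + 3·x - 1
  leading term x^3: subtract (1)·g(x) = x^3 + 3·x^2 + 3·x - 1, leaving 0
The remainder is 0, so f(x) = g(x) · h(x) with h(x) = x^2 - x + 1. Hence g | f, i.e. f ∈ (g).

Final answer: YES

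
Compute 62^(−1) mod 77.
62^(−1) ≡ 41 (mod 77)

Apply the extended Euclidean algorithm to (77, 62), tracking rows (r, s, t) with s·77 + t·62 = r. Each division r_prev = q·r_cur + r_new produces the new row as (previous row) − q·(current row):
  row A: (77, 1, 0)   [1·77 + 0·62 = 77]
  row B: (62, 0, 1)   [0·77 + 1·62 = 62]
  77 = 1·62 + 15   → row C = row A − 1·row B = (15, 1, −1)   [check: 1·77 − 1·62 = 15]
  62 = 4·15 + 2   → row D = row B − 4·row C = (2, −4, 5)   [check: −4·77 + 5·62 = 2]
  15 = 7·2 + 1   → row E = row C − 7·row D = (1, 29, −36)   [check: 29·77 − 36·62 = 1]
  2 = 2·1 + 0   → remainder 0, stop. gcd = 1 (last nonzero row E).
The gcd is 1, so 62 is invertible mod 77. The last nonzero row gives 29·77 − 36·62 = 1, so t = −36. So 62^(−1) ≡ −36 ≡ 41 (mod 77). Verify: 62 · 41 = 2542 ≡ 1 (mod 77). ✓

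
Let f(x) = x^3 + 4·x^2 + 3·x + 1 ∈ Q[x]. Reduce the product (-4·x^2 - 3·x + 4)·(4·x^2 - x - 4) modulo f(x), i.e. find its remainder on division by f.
a · b ≡ -141·x^2 - 144·x - 72 (mod f(x))

First multiply in Q[x] without reducing: a · b = -16·x^4 - 8·x^3 + 35·x^2 + 8·x - 16. Now divide by f(x) = x^3 + 4·x^2 + 3·x + 1, eliminating the leading term at each step:
  leading term -16·x^4: subtract (-16·x)·f(x) = -16·x^4 - 64·x^3 - 48·x^2 - 16·x, leaving 56·x^3 + 83·x^2 + 24·x - 16
  leading term 56·x^3: subtract (56)·f(x) = 56·x^3 + 224·x^2 + 168·x + 56, leaving -141·x^2 - 144·x - 72
The degree is now < 3, so this is the remainder. Hence a · b ≡ -141·x^2 - 144·x - 72 in Q[x]/(f).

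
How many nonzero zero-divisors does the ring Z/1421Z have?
In Z/1421Z each nonzero element is either a unit (gcd with 1421 is 1) or a zero-divisor (gcd > 1). The number of units is φ(1421): factorise 1421 = 7^2 · 29, so φ(1421) = (7^2 − 7^1) · (29 − 1) = 42 · 28 = 1176. The nonzero elements number 1421 − 1 = 1420. Hence the nonzero zero-divisors number 1420 − 1176 = 244.

Final answer: Z/1421Z has 244 nonzero zero-divisors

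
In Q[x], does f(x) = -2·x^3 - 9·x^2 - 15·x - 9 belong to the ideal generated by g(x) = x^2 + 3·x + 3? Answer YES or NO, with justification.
In Q[x] the ideal (g) consists of all multiples of g, so f ∈ (g) iff g | f, i.e. iff the remainder of f on division by g is 0. Divide f by g (g is monic, so eliminate the leading term of the running remainder at each step):
  leading term -2·x^3: subtract (-2·x)·g(x) = -2·x^3 - 6·x^2 - 6·x, leaving -3·x^2 - 9·x - 9
  leading term -3·x^2: subtract (-3)·g(x) = -3·x^2 - 9·x - 9, leaving 0
The remainder is 0, so f(x) = g(x) · h(x) with h(x) = -2·x - 3. Hence g | f, i.e. f ∈ (g).

Final answer: YES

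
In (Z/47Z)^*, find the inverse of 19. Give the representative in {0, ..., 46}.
Apply the extended Euclidean algorithm to (47, 19), tracking rows (r, s, t) with s·47 + t·19 = r. Each division r_prev = q·r_cur + r_new produces the new row as (previous row) − q·(current row):
  row A: (47, 1, 0)   [1·47 + 0·19 = 47]
  row B: (19, 0, 1)   [0·47 + 1·19 = 19]
  47 = 2·19 + 9   → row C = row A − 2·row B = (9, 1, −2)   [check: 1·47 − 2·19 = 9]
  19 = 2·9 + 1   → row D = row B − 2·row C = (1, −2, 5)   [check: −2·47 + 5·19 = 1]
  9 = 9·1 + 0   → remainder 0, stop. gcd = 1 (last nonzero row D).
The gcd is 1, so 19 is invertible mod 47. The last nonzero row gives −2·47 + 5·19 = 1, so t = 5. So 19^(−1) ≡ 5 (mod 47). Verify: 19 · 5 = 95 ≡ 1 (mod 47). ✓

Final answer: 19^(−1) ≡ 5 (mod 47)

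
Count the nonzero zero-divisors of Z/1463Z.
In Z/1463Z each nonzero element is either a unit (gcd with 1463 is 1) or a zero-divisor (gcd > 1). The number of units is φ(1463): factorise 1463 = 7 · 11 · 19, so φ(1463) = (7 − 1) · (11 − 1) · (19 − 1) = 6 · 10 · 18 = 1080. The nonzero elements number 1463 − 1 = 1462. Hence the nonzero zero-divisors number 1462 − 1080 = 382.

Final answer: Z/1463Z has 382 nonzero zero-divisors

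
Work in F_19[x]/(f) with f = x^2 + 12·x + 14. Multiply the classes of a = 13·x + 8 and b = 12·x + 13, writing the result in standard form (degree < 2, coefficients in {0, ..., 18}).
Multiply as integer polynomials: a · b = 156·x^2 + 265·x + 104. Reducing coefficients mod 19: a · b ≡ 4·x^2 + 18·x + 9. Now divide by f(x) = x^2 + 12·x + 14 in F_19[x], eliminating the leading term at each step:
  leading term 4·x^2: subtract (4)·f(x) = 4·x^2 + 10·x + 18, leaving 8·x + 10 (coefficients mod 19)
The degree is now < 2, so this is the remainder. Hence a · b ≡ 8·x + 10 in F_19[x]/(f).

Final answer: a · b ≡ 8·x + 10 (mod f(x))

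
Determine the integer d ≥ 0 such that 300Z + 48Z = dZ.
In the PID Z, (a, b) is generated by gcd(a, b). Compute gcd(300, 48) with the extended Euclidean algorithm, tracking rows (r, s, t) with s·300 + t·48 = r:
  row A: (300, 1, 0)   [1·300 + 0·48 = 300]
  row B: (48, 0, 1)   [0·300 + 1·48 = 48]
  300 = 6·48 + 12   → row C = row A − 6·row B = (12, 1, −6)   [check: 1·300 − 6·48 = 12]
  48 = 4·12 + 0   → remainder 0, stop. gcd = 12 (last nonzero row C).
So gcd(300, 48) = 12, with Bézout identity 1·300 − 6·48 = 12. Containment (⊇): the Bézout identity exhibits 12 as an element of (300, 48), giving (12) ⊆ (300, 48). Containment (⊆): since 12 | 300 and 12 | 48 (300 = 12·25, 48 = 12·4), every Z-linear combination of 300 and 48 is divisible by 12, so (300, 48) ⊆ (12). Therefore (300, 48) = (12), d = 12.

Final answer: (300, 48) = (12); d = 12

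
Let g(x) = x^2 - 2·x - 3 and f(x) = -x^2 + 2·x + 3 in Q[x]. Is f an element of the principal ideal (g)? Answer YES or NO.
YES

In Q[x] the ideal (g) consists of all multiples of g, so f ∈ (g) iff g | f, i.e. iff the remainder of f on division by g is 0. Divide f by g (g is monic, so eliminate the leading term of the running remainder at each step):
  leading term -x^2: subtract (-1)·g(x) = -x^2 + 2·x + 3, leaving 0
The remainder is 0, so f(x) = g(x) · h(x) with h(x) = -1. Hence g | f, i.e. f ∈ (g).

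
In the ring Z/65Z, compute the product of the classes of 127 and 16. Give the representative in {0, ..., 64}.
17

Reduce the factors first: 127 ≡ 62 (mod 65), so 127 · 16 ≡ 62 · 16 (mod 65). 62 · 16 = 992. Dividing by 65: 992 = 15·65 + 17. So (127 · 16) mod 65 = 17.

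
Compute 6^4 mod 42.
Use repeated squaring. Binary(4) = 100. Walk through the bits of the exponent 4 left-to-right: at each bit after the leading one, square the running value, then multiply by 6 if the bit is 1 (always reducing mod 42):
  bit 1 = 1 (leading): start with 6.
  bit 2 = 0: square 6^2 = 36 (mod 42).
  bit 3 = 0: square 36^2 = 1296 ≡ 36 (mod 42).
Final value: 6^4 ≡ 36 (mod 42).

Final answer: 36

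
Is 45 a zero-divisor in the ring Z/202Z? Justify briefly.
NO

gcd(45, 202) = 1, so 45 is a unit in Z/202Z (it has a multiplicative inverse). A unit cannot be a zero-divisor: if 45·b ≡ 0 then multiplying both sides by 45^(−1) gives b ≡ 0. So 45 is not a zero-divisor.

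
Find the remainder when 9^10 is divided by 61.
1

Use repeated squaring. Binary(10) = 1010. Walk through the bits of the exponent 10 left-to-right: at each bit after the leading one, square the running value, then multiply by 9 if the bit is 1 (always reducing mod 61):
  bit 1 = 1 (leading): start with 9.
  bit 2 = 0: square 9^2 = 81 ≡ 20 (mod 61).
  bit 3 = 1: square 20^2 = 400 ≡ 34; bit is 1, so multiply 34·9 = 306 ≡ 1 (mod 61).
  bit 4 = 0: square 1^2 = 1 (mod 61).
Final value: 9^10 ≡ 1 (mod 61).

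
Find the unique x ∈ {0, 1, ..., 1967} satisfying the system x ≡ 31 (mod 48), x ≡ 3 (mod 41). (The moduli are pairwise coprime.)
x ≡ 1807 (mod 1968); the representative in [0, 1968) is 1807

The moduli 48, 41 are pairwise coprime, so by the CRT there is a unique solution mod 48·41 = 1968.
Solve by successive substitution. Start with x ≡ 31 (mod 48).
  Combine with x ≡ 3 (mod 41): write x = 31 + 48·t and require 31 + 48·t ≡ 3 (mod 41), i.e. 48·t ≡ 3 − 31 ≡ 13 (mod 41). Since 48^(−1) ≡ 6 (mod 41) (48 ≡ 7 (mod 41)), t ≡ 6·13 ≡ 37 (mod 41). So x ≡ 31 + 48·37 = 1807 (mod 1968).
Unique solution in [0, 1968): x = 1807.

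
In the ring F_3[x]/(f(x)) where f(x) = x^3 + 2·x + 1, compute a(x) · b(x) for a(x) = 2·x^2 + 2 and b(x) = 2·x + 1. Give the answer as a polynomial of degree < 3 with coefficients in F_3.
Multiply as integer polynomials: a · b = 4·x^3 + 2·x^2 + 4·x + 2. Reducing coefficients mod 3: a · b ≡ x^3 + 2·x^2 + x + 2. Now divide by f(x) = x^3 + 2·x + 1 in F_3[x], eliminating the leading term at each step:
  leading term x^3: subtract (1)·f(x) = x^3 + 2·x + 1, leaving 2·x^2 + 2·x + 1 (coefficients mod 3)
The degree is now < 3, so this is the remainder. Hence a · b ≡ 2·x^2 + 2·x + 1 in F_3[x]/(f).

Final answer: a · b ≡ 2·x^2 + 2·x + 1 (mod f(x))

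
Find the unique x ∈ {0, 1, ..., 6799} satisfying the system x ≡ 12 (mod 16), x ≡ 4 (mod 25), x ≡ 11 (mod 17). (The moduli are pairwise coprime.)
x ≡ 2204 (mod 6800); the representative in [0, 6800) is 2204

The moduli 16, 25, 17 are pairwise coprime, so by the CRT there is a unique solution mod 16·25·17 = 6800.
Solve by successive substitution. Start with x ≡ 12 (mod 16).
  Combine with x ≡ 4 (mod 25): write x = 12 + 16·t and require 12 + 16·t ≡ 4 (mod 25), i.e. 16·t ≡ 4 − 12 ≡ 17 (mod 25). Since 16^(−1) ≡ 11 (mod 25), t ≡ 11·17 ≡ 12 (mod 25). So x ≡ 12 + 16·12 = 204 (mod 400).
  Combine with x ≡ 11 (mod 17): write x = 204 + 400·t and require 204 + 400·t ≡ 11 (mod 17), i.e. 400·t ≡ 11 − 204 ≡ 11 (mod 17). Since 400^(−1) ≡ 2 (mod 17) (400 ≡ 9 (mod 17)), t ≡ 2·11 ≡ 5 (mod 17). So x ≡ 204 + 400·5 = 2204 (mod 6800).
Unique solution in [0, 6800): x = 2204.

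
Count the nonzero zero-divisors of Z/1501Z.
Z/1501Z has 96 nonzero zero-divisors

In Z/1501Z each nonzero element is either a unit (gcd with 1501 is 1) or a zero-divisor (gcd > 1). The number of units is φ(1501): factorise 1501 = 19 · 79, so φ(1501) = (19 − 1) · (79 − 1) = 18 · 78 = 1404. The nonzero elements number 1501 − 1 = 1500. Hence the nonzero zero-divisors number 1500 − 1404 = 96.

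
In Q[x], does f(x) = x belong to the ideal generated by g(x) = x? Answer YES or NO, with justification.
In Q[x] the ideal (g) consists of all multiples of g, so f ∈ (g) iff g | f, i.e. iff the remainder of f on division by g is 0. Divide f by g (g is monic, so eliminate the leading term of the running remainder at each step):
  leading term x: subtract (1)·g(x) = x, leaving 0
The remainder is 0, so f(x) = g(x) · h(x) with h(x) = 1. Hence g | f, i.e. f ∈ (g).

Final answer: YES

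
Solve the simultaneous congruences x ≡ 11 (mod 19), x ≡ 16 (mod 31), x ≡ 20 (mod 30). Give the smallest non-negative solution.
The moduli 19, 31, 30 are pairwise coprime, so by the CRT there is a unique solution mod 19·31·30 = 17670.
Solve by successive substitution. Start with x ≡ 11 (mod 19).
  Combine with x ≡ 16 (mod 31): write x = 11 + 19·t and require 11 + 19·t ≡ 16 (mod 31), i.e. 19·t ≡ 16 − 11 ≡ 5 (mod 31). Since 19^(−1) ≡ 18 (mod 31), t ≡ 18·5 ≡ 28 (mod 31). So x ≡ 11 + 19·28 = 543 (mod 589).
  Combine with x ≡ 20 (mod 30): write x = 543 + 589·t and require 543 + 589·t ≡ 20 (mod 30), i.e. 589·t ≡ 20 − 543 ≡ 17 (mod 30). Since 589^(−1) ≡ 19 (mod 30) (589 ≡ 19 (mod 30)), t ≡ 19·17 ≡ 23 (mod 30). So x ≡ 543 + 589·23 = 14090 (mod 17670).
Unique solution in [0, 17670): x = 14090.

Final answer: x ≡ 14090 (mod 17670); the representative in [0, 17670) is 14090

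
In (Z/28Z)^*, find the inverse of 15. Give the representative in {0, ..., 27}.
Apply the extended Euclidean algorithm to (28, 15), tracking rows (r, s, t) with s·28 + t·15 = r. Each division r_prev = q·r_cur + r_new produces the new row as (previous row) − q·(current row):
  row A: (28, 1, 0)   [1·28 + 0·15 = 28]
  row B: (15, 0, 1)   [0·28 + 1·15 = 15]
  28 = 1·15 + 13   → row C = row A − 1·row B = (13, 1, −1)   [check: 1·28 − 1·15 = 13]
  15 = 1·13 + 2   → row D = row B − 1·row C = (2, −1, 2)   [check: −1·28 + 2·15 = 2]
  13 = 6·2 + 1   → row E = row C − 6·row D = (1, 7, −13)   [check: 7·28 − 13·15 = 1]
  2 = 2·1 + 0   → remainder 0, stop. gcd = 1 (last nonzero row E).
The gcd is 1, so 15 is invertible mod 28. The last nonzero row gives 7·28 − 13·15 = 1, so t = −13. So 15^(−1) ≡ −13 ≡ 15 (mod 28). Verify: 15 · 15 = 225 ≡ 1 (mod 28). ✓

Final answer: 15^(−1) ≡ 15 (mod 28)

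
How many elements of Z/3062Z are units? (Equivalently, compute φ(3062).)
Z/3062Z has φ(3062) = 1530 units

An element a ∈ Z/3062Z is a unit iff gcd(a, 3062) = 1, so the number of units is φ(3062). φ is multiplicative, with φ(p^e) = p^e − p^(e−1). Factorise 3062 = 2 · 1531. Then
  φ(3062) = (2 − 1) · (1531 − 1) = 1 · 1530 = 1530.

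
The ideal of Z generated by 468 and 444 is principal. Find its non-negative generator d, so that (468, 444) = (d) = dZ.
(468, 444) = (12); d = 12

In the PID Z, (a, b) is generated by gcd(a, b). Compute gcd(468, 444) with the extended Euclidean algorithm, tracking rows (r, s, t) with s·468 + t·444 = r:
  row A: (468, 1, 0)   [1·468 + 0·444 = 468]
  row B: (444, 0, 1)   [0·468 + 1·444 = 444]
  468 = 1·444 + 24   → row C = row A − 1·row B = (24, 1, −1)   [check: 1·468 − 1·444 = 24]
  444 = 18·24 + 12   → row D = row B − 18·row C = (12, −18, 19)   [check: −18·468 + 19·444 = 12]
  24 = 2·12 + 0   → remainder 0, stop. gcd = 12 (last nonzero row D).
So gcd(468, 444) = 12, with Bézout identity −18·468 + 19·444 = 12. Containment (⊇): the Bézout identity exhibits 12 as an element of (468, 444), giving (12) ⊆ (468, 444). Containment (⊆): since 12 | 468 and 12 | 444 (468 = 12·39, 444 = 12·37), every Z-linear combination of 468 and 444 is divisible by 12, so (468, 444) ⊆ (12). Therefore (468, 444) = (12), d = 12.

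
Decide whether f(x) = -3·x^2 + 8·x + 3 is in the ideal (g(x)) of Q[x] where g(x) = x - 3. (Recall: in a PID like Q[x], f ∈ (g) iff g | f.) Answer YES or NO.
YES

In Q[x] the ideal (g) consists of all multiples of g, so f ∈ (g) iff g | f, i.e. iff the remainder of f on division by g is 0. Divide f by g (g is monic, so eliminate the leading term of the running remainder at each step):
  leading term -3·x^2: subtract (-3·x)·g(x) = -3·x^2 + 9·x, leaving 3 - x
  leading term -x: subtract (-1)·g(x) = 3 - x, leaving 0
The remainder is 0, so f(x) = g(x) · h(x) with h(x) = -3·x - 1. Hence g | f, i.e. f ∈ (g).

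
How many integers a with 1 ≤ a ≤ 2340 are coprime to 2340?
The number of a ∈ {1, ..., 2340} with gcd(a, 2340) = 1 is by definition Euler's totient φ(2340). φ is multiplicative, with φ(p^e) = p^e − p^(e−1). Factorise 2340 = 2^2 · 3^2 · 5 · 13. Then
  φ(2340) = (2^2 − 2^1) · (3^2 − 3^1) · (5 − 1) · (13 − 1) = 2 · 6 · 4 · 12 = 576.
So there are 576 such integers.

Final answer: 576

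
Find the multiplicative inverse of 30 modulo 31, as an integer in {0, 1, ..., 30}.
30^(−1) ≡ 30 (mod 31)

Apply the extended Euclidean algorithm to (31, 30), tracking rows (r, s, t) with s·31 + t·30 = r. Each division r_prev = q·r_cur + r_new produces the new row as (previous row) − q·(current row):
  row A: (31, 1, 0)   [1·31 + 0·30 = 31]
  row B: (30, 0, 1)   [0·31 + 1·30 = 30]
  31 = 1·30 + 1   → row C = row A − 1·row B = (1, 1, −1)   [check: 1·31 − 1·30 = 1]
  30 = 30·1 + 0   → remainder 0, stop. gcd = 1 (last nonzero row C).
The gcd is 1, so 30 is invertible mod 31. The last nonzero row gives 1·31 − 1·30 = 1, so t = −1. So 30^(−1) ≡ −1 ≡ 30 (mod 31). Verify: 30 · 30 = 900 ≡ 1 (mod 31). ✓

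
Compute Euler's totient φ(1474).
φ is multiplicative, with φ(p^e) = p^e − p^(e−1). Factorise 1474 = 2 · 11 · 67. Then
  φ(1474) = (2 − 1) · (11 − 1) · (67 − 1) = 1 · 10 · 66 = 660.

Final answer: φ(1474) = 660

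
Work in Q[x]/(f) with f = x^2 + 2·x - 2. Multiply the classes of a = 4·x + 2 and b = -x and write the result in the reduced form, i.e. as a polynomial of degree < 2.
First multiply in Q[x] without reducing: a · b = -4·x^2 - 2·x. Now divide by f(x) = x^2 + 2·x - 2, eliminating the leading term at each step:
  leading term -4·x^2: subtract (-4)·f(x) = -4·x^2 - 8·x + 8, leaving 6·x - 8
The degree is now < 2, so this is the remainder. Hence a · b ≡ 6·x - 8 in Q[x]/(f).

Final answer: a · b ≡ 6·x - 8 (mod f(x))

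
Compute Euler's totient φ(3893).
φ(3893) = 3648

φ is multiplicative, with φ(p^e) = p^e − p^(e−1). Factorise 3893 = 17 · 229. Then
  φ(3893) = (17 − 1) · (229 − 1) = 16 · 228 = 3648.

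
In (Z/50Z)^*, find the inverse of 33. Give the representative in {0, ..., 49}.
33^(−1) ≡ 47 (mod 50)

Apply the extended Euclidean algorithm to (50, 33), tracking rows (r, s, t) with s·50 + t·33 = r. Each division r_prev = q·r_cur + r_new produces the new row as (previous row) − q·(current row):
  row A: (50, 1, 0)   [1·50 + 0·33 = 50]
  row B: (33, 0, 1)   [0·50 + 1·33 = 33]
  50 = 1·33 + 17   → row C = row A − 1·row B = (17, 1, −1)   [check: 1·50 − 1·33 = 17]
  33 = 1·17 + 16   → row D = row B − 1·row C = (16, −1, 2)   [check: −1·50 + 2·33 = 16]
  17 = 1·16 + 1   → row E = row C − 1·row D = (1, 2, −3)   [check: 2·50 − 3·33 = 1]
  16 = 16·1 + 0   → remainder 0, stop. gcd = 1 (last nonzero row E).
The gcd is 1, so 33 is invertible mod 50. The last nonzero row gives 2·50 − 3·33 = 1, so t = −3. So 33^(−1) ≡ −3 ≡ 47 (mod 50). Verify: 33 · 47 = 1551 ≡ 1 (mod 50). ✓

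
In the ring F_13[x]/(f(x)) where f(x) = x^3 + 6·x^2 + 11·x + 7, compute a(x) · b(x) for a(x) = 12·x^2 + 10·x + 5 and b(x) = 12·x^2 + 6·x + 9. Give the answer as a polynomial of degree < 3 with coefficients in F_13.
Multiply as integer polynomials: a · b = 144·x^4 + 192·x^3 + 228·x^2 + 120·x + 45. Reducing coefficients mod 13: a · b ≡ x^4 + 10·x^3 + 7·x^2 + 3·x + 6. Now divide by f(x) = x^3 + 6·x^2 + 11·x + 7 in F_13[x], eliminating the leading term at each step:
  leading term x^4: subtract (x)·f(x) = x^4 + 6·x^3 + 11·x^2 + 7·x, leaving 4·x^3 + 9·x^2 + 9·x + 6 (coefficients mod 13)
  leading term 4·x^3: subtract (4)·f(x) = 4·x^3 + 11·x^2 + 5·x + 2, leaving 11·x^2 + 4·x + 4 (coefficients mod 13)
The degree is now < 3, so this is the remainder. Hence a · b ≡ 11·x^2 + 4·x + 4 in F_13[x]/(f).

Final answer: a · b ≡ 11·x^2 + 4·x + 4 (mod f(x))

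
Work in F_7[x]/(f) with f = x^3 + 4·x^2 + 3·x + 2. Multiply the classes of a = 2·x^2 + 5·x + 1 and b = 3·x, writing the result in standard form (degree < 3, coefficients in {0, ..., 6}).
Multiply as integer polynomials: a · b = 6·x^3 + 15·x^2 + 3·x. Reducing coefficients mod 7: a · b ≡ 6·x^3 + x^2 + 3·x. Now divide by f(x) = x^3 + 4·x^2 + 3·x + 2 in F_7[x], eliminating the leading term at each step:
  leading term 6·x^3: subtract (6)·f(x) = 6·x^3 + 3·x^2 + 4·x + 5, leaving 5·x^2 + 6·x + 2 (coefficients mod 7)
The degree is now < 3, so this is the remainder. Hence a · b ≡ 5·x^2 + 6·x + 2 in F_7[x]/(f).

Final answer: a · b ≡ 5·x^2 + 6·x + 2 (mod f(x))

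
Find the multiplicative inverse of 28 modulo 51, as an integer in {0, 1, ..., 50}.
Apply the extended Euclidean algorithm to (51, 28), tracking rows (r, s, t) with s·51 + t·28 = r. Each division r_prev = q·r_cur + r_new produces the new row as (previous row) − q·(current row):
  row A: (51, 1, 0)   [1·51 + 0·28 = 51]
  row B: (28, 0, 1)   [0·51 + 1·28 = 28]
  51 = 1·28 + 23   → row C = row A − 1·row B = (23, 1, −1)   [check: 1·51 − 1·28 = 23]
  28 = 1·23 + 5   → row D = row B − 1·row C = (5, −1, 2)   [check: −1·51 + 2·28 = 5]
  23 = 4·5 + 3   → row E = row C − 4·row D = (3, 5, −9)   [check: 5·51 − 9·28 = 3]
  5 = 1·3 + 2   → row F = row D − 1·row E = (2, −6, 11)   [check: −6·51 + 11·28 = 2]
  3 = 1·2 + 1   → row G = row E − 1·row F = (1, 11, −20)   [check: 11·51 − 20·28 = 1]
  2 = 2·1 + 0   → remainder 0, stop. gcd = 1 (last nonzero row G).
The gcd is 1, so 28 is invertible mod 51. The last nonzero row gives 11·51 − 20·28 = 1, so t = −20. So 28^(−1) ≡ −20 ≡ 31 (mod 51). Verify: 28 · 31 = 868 ≡ 1 (mod 51). ✓

Final answer: 28^(−1) ≡ 31 (mod 51)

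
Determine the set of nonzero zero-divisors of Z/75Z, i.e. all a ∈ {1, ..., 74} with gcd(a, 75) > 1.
An element a ∈ Z/75Z (with a ≠ 0) is a zero-divisor iff gcd(a, 75) > 1 (because a is a unit precisely when gcd(a, n) = 1, and in Z/nZ every nonzero, non-unit element is a zero-divisor). Scan a = 1, ..., 74 and keep those with gcd(a, 75) > 1:
  gcd(3, 75) = 3, gcd(5, 75) = 5, gcd(6, 75) = 3, gcd(9, 75) = 3, gcd(10, 75) = 5, gcd(12, 75) = 3, gcd(15, 75) = 15, gcd(18, 75) = 3, gcd(20, 75) = 5, gcd(21, 75) = 3, gcd(24, 75) = 3, gcd(25, 75) = 25, gcd(27, 75) = 3, gcd(30, 75) = 15, gcd(33, 75) = 3, gcd(35, 75) = 5, gcd(36, 75) = 3, gcd(39, 75) = 3, gcd(40, 75) = 5, gcd(42, 75) = 3, gcd(45, 75) = 15, gcd(48, 75) = 3, gcd(50, 75) = 25, gcd(51, 75) = 3, gcd(54, 75) = 3, gcd(55, 75) = 5, gcd(57, 75) = 3, gcd(60, 75) = 15, gcd(63, 75) = 3, gcd(65, 75) = 5, gcd(66, 75) = 3, gcd(69, 75) = 3, gcd(70, 75) = 5, gcd(72, 75) = 3.
All other a ∈ {1, ..., 74} have gcd(a, 75) = 1 and are units. So the nonzero zero-divisors are exactly the 34 values of a appearing in this scan.

Final answer: nonzero zero-divisors of Z/75Z = {3, 5, 6, 9, 10, 12, 15, 18, 20, 21, 24, 25, 27, 30, 33, 35, 36, 39, 40, 42, 45, 48, 50, 51, 54, 55, 57, 60, 63, 65, 66, 69, 70, 72}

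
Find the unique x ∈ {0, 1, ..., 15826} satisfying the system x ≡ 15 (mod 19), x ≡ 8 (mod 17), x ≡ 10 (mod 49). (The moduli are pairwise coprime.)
x ≡ 1725 (mod 15827); the representative in [0, 15827) is 1725

The moduli 19, 17, 49 are pairwise coprime, so by the CRT there is a unique solution mod 19·17·49 = 15827.
Solve by successive substitution. Start with x ≡ 15 (mod 19).
  Combine with x ≡ 8 (mod 17): write x = 15 + 19·t and require 15 + 19·t ≡ 8 (mod 17), i.e. 19·t ≡ 8 − 15 ≡ 10 (mod 17). Since 19^(−1) ≡ 9 (mod 17) (19 ≡ 2 (mod 17)), t ≡ 9·10 ≡ 5 (mod 17). So x ≡ 15 + 19·5 = 110 (mod 323).
  Combine with x ≡ 10 (mod 49): write x = 110 + 323·t and require 110 + 323·t ≡ 10 (mod 49), i.e. 323·t ≡ 10 − 110 ≡ 47 (mod 49). Since 323^(−1) ≡ 22 (mod 49) (323 ≡ 29 (mod 49)), t ≡ 22·47 ≡ 5 (mod 49). So x ≡ 110 + 323·5 = 1725 (mod 15827).
Unique solution in [0, 15827): x = 1725.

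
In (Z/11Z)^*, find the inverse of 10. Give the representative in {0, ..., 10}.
10^(−1) ≡ 10 (mod 11)

Apply the extended Euclidean algorithm to (11, 10), tracking rows (r, s, t) with s·11 + t·10 = r. Each division r_prev = q·r_cur + r_new produces the new row as (previous row) − q·(current row):
  row A: (11, 1, 0)   [1·11 + 0·10 = 11]
  row B: (10, 0, 1)   [0·11 + 1·10 = 10]
  11 = 1·10 + 1   → row C = row A − 1·row B = (1, 1, −1)   [check: 1·11 − 1·10 = 1]
  10 = 10·1 + 0   → remainder 0, stop. gcd = 1 (last nonzero row C).
The gcd is 1, so 10 is invertible mod 11. The last nonzero row gives 1·11 − 1·10 = 1, so t = −1. So 10^(−1) ≡ −1 ≡ 10 (mod 11). Verify: 10 · 10 = 100 ≡ 1 (mod 11). ✓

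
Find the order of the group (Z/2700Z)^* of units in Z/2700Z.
(Z/2700Z)^* consists of the classes a with gcd(a, 2700) = 1, so its order is φ(2700). φ is multiplicative, with φ(p^e) = p^e − p^(e−1). Factorise 2700 = 2^2 · 3^3 · 5^2. Then
  φ(2700) = (2^2 − 2^1) · (3^3 − 3^2) · (5^2 − 5^1) = 2 · 18 · 20 = 720.
Thus |(Z/2700Z)^*| = 720.

Final answer: |(Z/2700Z)^*| = 720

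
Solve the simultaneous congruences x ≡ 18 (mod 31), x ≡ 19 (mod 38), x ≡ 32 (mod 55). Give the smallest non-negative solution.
The moduli 31, 38, 55 are pairwise coprime, so by the CRT there is a unique solution mod 31·38·55 = 64790.
Solve by successive substitution. Start with x ≡ 18 (mod 31).
  Combine with x ≡ 19 (mod 38): write x = 18 + 31·t and require 18 + 31·t ≡ 19 (mod 38), i.e. 31·t ≡ 19 − 18 ≡ 1 (mod 38). Since 31^(−1) ≡ 27 (mod 38), t ≡ 27·1 ≡ 27 (mod 38). So x ≡ 18 + 31·27 = 855 (mod 1178).
  Combine with x ≡ 32 (mod 55): write x = 855 + 1178·t and require 855 + 1178·t ≡ 32 (mod 55), i.e. 1178·t ≡ 32 − 855 ≡ 2 (mod 55). Since 1178^(−1) ≡ 12 (mod 55) (1178 ≡ 23 (mod 55)), t ≡ 12·2 ≡ 24 (mod 55). So x ≡ 855 + 1178·24 = 29127 (mod 64790).
Unique solution in [0, 64790): x = 29127.

Final answer: x ≡ 29127 (mod 64790); the representative in [0, 64790) is 29127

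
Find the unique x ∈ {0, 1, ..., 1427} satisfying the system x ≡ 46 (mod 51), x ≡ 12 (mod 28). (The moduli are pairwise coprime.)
The moduli 51, 28 are pairwise coprime, so by the CRT there is a unique solution mod 51·28 = 1428.
Solve by successive substitution. Start with x ≡ 46 (mod 51).
  Combine with x ≡ 12 (mod 28): write x = 46 + 51·t and require 46 + 51·t ≡ 12 (mod 28), i.e. 51·t ≡ 12 − 46 ≡ 22 (mod 28). Since 51^(−1) ≡ 11 (mod 28) (51 ≡ 23 (mod 28)), t ≡ 11·22 ≡ 18 (mod 28). So x ≡ 46 + 51·18 = 964 (mod 1428).
Unique solution in [0, 1428): x = 964.

Final answer: x ≡ 964 (mod 1428); the representative in [0, 1428) is 964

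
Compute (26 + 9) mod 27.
Both summands are already reduced mod 27. 26 + 9 = 35; 35 = 1·27 + 8, so (26 + 9) mod 27 = 8.

Final answer: 8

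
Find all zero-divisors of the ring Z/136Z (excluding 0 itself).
An element a ∈ Z/136Z (with a ≠ 0) is a zero-divisor iff gcd(a, 136) > 1 (because a is a unit precisely when gcd(a, n) = 1, and in Z/nZ every nonzero, non-unit element is a zero-divisor). Scan a = 1, ..., 135 and keep those with gcd(a, 136) > 1:
  gcd(2, 136) = 2, gcd(4, 136) = 4, gcd(6, 136) = 2, gcd(8, 136) = 8, gcd(10, 136) = 2, gcd(12, 136) = 4, gcd(14, 136) = 2, gcd(16, 136) = 8, gcd(17, 136) = 17, gcd(18, 136) = 2, gcd(20, 136) = 4, gcd(22, 136) = 2, gcd(24, 136) = 8, gcd(26, 136) = 2, gcd(28, 136) = 4, gcd(30, 136) = 2, gcd(32, 136) = 8, gcd(34, 136) = 34, gcd(36, 136) = 4, gcd(38, 136) = 2, gcd(40, 136) = 8, gcd(42, 136) = 2, gcd(44, 136) = 4, gcd(46, 136) = 2, gcd(48, 136) = 8, gcd(50, 136) = 2, gcd(51, 136) = 17, gcd(52, 136) = 4, gcd(54, 136) = 2, gcd(56, 136) = 8, gcd(58, 136) = 2, gcd(60, 136) = 4, gcd(62, 136) = 2, gcd(64, 136) = 8, gcd(66, 136) = 2, gcd(68, 136) = 68, gcd(70, 136) = 2, gcd(72, 136) = 8, gcd(74, 136) = 2, gcd(76, 136) = 4, gcd(78, 136) = 2, gcd(80, 136) = 8, gcd(82, 136) = 2, gcd(84, 136) = 4, gcd(85, 136) = 17, gcd(86, 136) = 2, gcd(88, 136) = 8, gcd(90, 136) = 2, gcd(92, 136) = 4, gcd(94, 136) = 2, gcd(96, 136) = 8, gcd(98, 136) = 2, gcd(100, 136) = 4, gcd(102, 136) = 34, gcd(104, 136) = 8, gcd(106, 136) = 2, gcd(108, 136) = 4, gcd(110, 136) = 2, gcd(112, 136) = 8, gcd(114, 136) = 2, gcd(116, 136) = 4, gcd(118, 136) = 2, gcd(119, 136) = 17, gcd(120, 136) = 8, gcd(122, 136) = 2, gcd(124, 136) = 4, gcd(126, 136) = 2, gcd(128, 136) = 8, gcd(130, 136) = 2, gcd(132, 136) = 4, gcd(134, 136) = 2.
All other a ∈ {1, ..., 135} have gcd(a, 136) = 1 and are units. So the nonzero zero-divisors are exactly the 71 values of a appearing in this scan.

Final answer: nonzero zero-divisors of Z/136Z = {2, 4, 6, 8, 10, 12, 14, 16, 17, 18, 20, 22, 24, 26, 28, 30, 32, 34, 36, 38, 40, 42, 44, 46, 48, 50, 51, 52, 54, 56, 58, 60, 62, 64, 66, 68, 70, 72, 74, 76, 78, 80, 82, 84, 85, 86, 88, 90, 92, 94, 96, 98, 100, 102, 104, 106, 108, 110, 112, 114, 116, 118, 119, 120, 122, 124, 126, 128, 130, 132, 134}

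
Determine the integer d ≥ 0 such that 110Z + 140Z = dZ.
(110, 140) = (10); d = 10

In the PID Z, (a, b) is generated by gcd(a, b). Compute gcd(140, 110) with the extended Euclidean algorithm, tracking rows (r, s, t) with s·140 + t·110 = r:
  row A: (140, 1, 0)   [1·140 + 0·110 = 140]
  row B: (110, 0, 1)   [0·140 + 1·110 = 110]
  140 = 1·110 + 30   → row C = row A − 1·row B = (30, 1, −1)   [check: 1·140 − 1·110 = 30]
  110 = 3·30 + 20   → row D = row B − 3·row C = (20, −3, 4)   [check: −3·140 + 4·110 = 20]
  30 = 1·20 + 10   → row E = row C − 1·row D = (10, 4, −5)   [check: 4·140 − 5·110 = 10]
  20 = 2·10 + 0   → remainder 0, stop. gcd = 10 (last nonzero row E).
So gcd(110, 140) = 10, with Bézout identity 4·140 − 5·110 = 10. Containment (⊇): the Bézout identity exhibits 10 as an element of (110, 140), giving (10) ⊆ (110, 140). Containment (⊆): since 10 | 110 and 10 | 140 (110 = 10·11, 140 = 10·14), every Z-linear combination of 110 and 140 is divisible by 10, so (110, 140) ⊆ (10). Therefore (110, 140) = (10), d = 10.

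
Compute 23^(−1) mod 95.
23^(−1) ≡ 62 (mod 95)

Apply the extended Euclidean algorithm to (95, 23), tracking rows (r, s, t) with s·95 + t·23 = r. Each division r_prev = q·r_cur + r_new produces the new row as (previous row) − q·(current row):
  row A: (95, 1, 0)   [1·95 + 0·23 = 95]
  row B: (23, 0, 1)   [0·95 + 1·23 = 23]
  95 = 4·23 + 3   → row C = row A − 4·row B = (3, 1, −4)   [check: 1·95 − 4·23 = 3]
  23 = 7·3 + 2   → row D = row B − 7·row C = (2, −7, 29)   [check: −7·95 + 29·23 = 2]
  3 = 1·2 + 1   → row E = row C − 1·row D = (1, 8, −33)   [check: 8·95 − 33·23 = 1]
  2 = 2·1 + 0   → remainder 0, stop. gcd = 1 (last nonzero row E).
The gcd is 1, so 23 is invertible mod 95. The last nonzero row gives 8·95 − 33·23 = 1, so t = −33. So 23^(−1) ≡ −33 ≡ 62 (mod 95). Verify: 23 · 62 = 1426 ≡ 1 (mod 95). ✓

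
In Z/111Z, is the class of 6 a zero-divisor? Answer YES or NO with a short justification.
YES

gcd(6, 111) = 3 > 1, so 6 is not a unit in Z/111Z. In Z/nZ every nonzero non-unit is a zero-divisor: explicitly, take b = 111/gcd = 37 ≠ 0 (mod 111); then 6·37 = 222 = 2·111, i.e. 6·37 ≡ 0 (mod 111). So 6 is a zero-divisor.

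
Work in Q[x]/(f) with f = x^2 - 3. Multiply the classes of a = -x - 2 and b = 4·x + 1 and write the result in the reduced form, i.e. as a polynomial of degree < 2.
First multiply in Q[x] without reducing: a · b = -4·x^2 - 9·x - 2. Now divide by f(x) = x^2 - 3, eliminating the leading term at each step:
  leading term -4·x^2: subtract (-4)·f(x) = 12 - 4·x^2, leaving -9·x - 14
The degree is now < 2, so this is the remainder. Hence a · b ≡ -9·x - 14 in Q[x]/(f).

Final answer: a · b ≡ -9·x - 14 (mod f(x))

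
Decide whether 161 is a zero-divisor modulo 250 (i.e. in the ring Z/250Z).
NO

gcd(161, 250) = 1, so 161 is a unit in Z/250Z (it has a multiplicative inverse). A unit cannot be a zero-divisor: if 161·b ≡ 0 then multiplying both sides by 161^(−1) gives b ≡ 0. So 161 is not a zero-divisor.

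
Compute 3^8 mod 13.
Use repeated squaring. Binary(8) = 1000. Walk through the bits of the exponent 8 left-to-right: at each bit after the leading one, square the running value, then multiply by 3 if the bit is 1 (always reducing mod 13):
  bit 1 = 1 (leading): start with 3.
  bit 2 = 0: square 3^2 = 9 (mod 13).
  bit 3 = 0: square 9^2 = 81 ≡ 3 (mod 13).
  bit 4 = 0: square 3^2 = 9 (mod 13).
Final value: 3^8 ≡ 9 (mod 13).

Final answer: 9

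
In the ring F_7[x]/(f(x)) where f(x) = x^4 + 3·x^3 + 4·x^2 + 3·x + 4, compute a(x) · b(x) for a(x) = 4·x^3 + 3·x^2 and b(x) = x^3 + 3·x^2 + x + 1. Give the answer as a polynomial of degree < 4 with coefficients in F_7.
a · b ≡ 5·x^3 + 5·x^2 + 3·x + 6 (mod f(x))

Multiply as integer polynomials: a · b = 4·x^6 + 15·x^5 + 13·x^4 + 7·x^3 + 3·x^2. Reducing coefficients mod 7: a · b ≡ 4·x^6 + x^5 + 6·x^4 + 3·x^2. Now divide by f(x) = x^4 + 3·x^3 + 4·x^2 + 3·x + 4 in F_7[x], eliminating the leading term at each step:
  leading term 4·x^6: subtract (4·x^2)·f(x) = 4·x^6 + 5·x^5 + 2·x^4 + 5·x^3 + 2·x^2, leaving 3·x^5 + 4·x^4 + 2·x^3 + x^2 (coefficients mod 7)
  leading term 3·x^5: subtract (3·x)·f(x) = 3·x^5 + 2·x^4 + 5·x^3 + 2·x^2 + 5·x, leaving 2·x^4 + 4·x^3 + 6·x^2 + 2·x (coefficients mod 7)
  leading term 2·x^4: subtract (2)·f(x) = 2·x^4 + 6·x^3 + x^2 + 6·x + 1, leaving 5·x^3 + 5·x^2 + 3·x + 6 (coefficients mod 7)
The degree is now < 4, so this is the remainder. Hence a · b ≡ 5·x^3 + 5·x^2 + 3·x + 6 in F_7[x]/(f).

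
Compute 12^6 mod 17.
Use repeated squaring. Binary(6) = 110. Walk through the bits of the exponent 6 left-to-right: at each bit after the leading one, square the running value, then multiply by 12 if the bit is 1 (always reducing mod 17):
  bit 1 = 1 (leading): start with 12.
  bit 2 = 1: square 12^2 = 144 ≡ 8; bit is 1, so multiply 8·12 = 96 ≡ 11 (mod 17).
  bit 3 = 0: square 11^2 = 121 ≡ 2 (mod 17).
Final value: 12^6 ≡ 2 (mod 17).

Final answer: 2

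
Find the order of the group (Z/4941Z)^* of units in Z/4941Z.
|(Z/4941Z)^*| = 3240

(Z/4941Z)^* consists of the classes a with gcd(a, 4941) = 1, so its order is φ(4941). φ is multiplicative, with φ(p^e) = p^e − p^(e−1). Factorise 4941 = 3^4 · 61. Then
  φ(4941) = (3^4 − 3^3) · (61 − 1) = 54 · 60 = 3240.
Thus |(Z/4941Z)^*| = 3240.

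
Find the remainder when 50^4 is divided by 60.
40

Use repeated squaring. Binary(4) = 100. Walk through the bits of the exponent 4 left-to-right: at each bit after the leading one, square the running value, then multiply by 50 if the bit is 1 (always reducing mod 60):
  bit 1 = 1 (leading): start with 50.
  bit 2 = 0: square 50^2 = 2500 ≡ 40 (mod 60).
  bit 3 = 0: square 40^2 = 1600 ≡ 40 (mod 60).
Final value: 50^4 ≡ 40 (mod 60).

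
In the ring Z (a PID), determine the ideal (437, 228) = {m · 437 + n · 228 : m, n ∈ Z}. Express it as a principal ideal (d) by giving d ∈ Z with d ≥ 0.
(437, 228) = (19); d = 19

In the PID Z, (a, b) is generated by gcd(a, b). Compute gcd(437, 228) with the extended Euclidean algorithm, tracking rows (r, s, t) with s·437 + t·228 = r:
  row A: (437, 1, 0)   [1·437 + 0·228 = 437]
  row B: (228, 0, 1)   [0·437 + 1·228 = 228]
  437 = 1·228 + 209   → row C = row A − 1·row B = (209, 1, −1)   [check: 1·437 − 1·228 = 209]
  228 = 1·209 + 19   → row D = row B − 1·row C = (19, −1, 2)   [check: −1·437 + 2·228 = 19]
  209 = 11·19 + 0   → remainder 0, stop. gcd = 19 (last nonzero row D).
So gcd(437, 228) = 19, with Bézout identity −1·437 + 2·228 = 19. Containment (⊇): the Bézout identity exhibits 19 as an element of (437, 228), giving (19) ⊆ (437, 228). Containment (⊆): since 19 | 437 and 19 | 228 (437 = 19·23, 228 = 19·12), every Z-linear combination of 437 and 228 is divisible by 19, so (437, 228) ⊆ (19). Therefore (437, 228) = (19), d = 19.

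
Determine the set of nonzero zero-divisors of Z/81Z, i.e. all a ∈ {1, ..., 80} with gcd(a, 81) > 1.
An element a ∈ Z/81Z (with a ≠ 0) is a zero-divisor iff gcd(a, 81) > 1 (because a is a unit precisely when gcd(a, n) = 1, and in Z/nZ every nonzero, non-unit element is a zero-divisor). Scan a = 1, ..., 80 and keep those with gcd(a, 81) > 1:
  gcd(3, 81) = 3, gcd(6, 81) = 3, gcd(9, 81) = 9, gcd(12, 81) = 3, gcd(15, 81) = 3, gcd(18, 81) = 9, gcd(21, 81) = 3, gcd(24, 81) = 3, gcd(27, 81) = 27, gcd(30, 81) = 3, gcd(33, 81) = 3, gcd(36, 81) = 9, gcd(39, 81) = 3, gcd(42, 81) = 3, gcd(45, 81) = 9, gcd(48, 81) = 3, gcd(51, 81) = 3, gcd(54, 81) = 27, gcd(57, 81) = 3, gcd(60, 81) = 3, gcd(63, 81) = 9, gcd(66, 81) = 3, gcd(69, 81) = 3, gcd(72, 81) = 9, gcd(75, 81) = 3, gcd(78, 81) = 3.
All other a ∈ {1, ..., 80} have gcd(a, 81) = 1 and are units. So the nonzero zero-divisors are exactly the 26 values of a appearing in this scan.

Final answer: nonzero zero-divisors of Z/81Z = {3, 6, 9, 12, 15, 18, 21, 24, 27, 30, 33, 36, 39, 42, 45, 48, 51, 54, 57, 60, 63, 66, 69, 72, 75, 78}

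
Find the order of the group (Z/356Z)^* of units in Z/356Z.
|(Z/356Z)^*| = 176

(Z/356Z)^* consists of the classes a with gcd(a, 356) = 1, so its order is φ(356). φ is multiplicative, with φ(p^e) = p^e − p^(e−1). Factorise 356 = 2^2 · 89. Then
  φ(356) = (2^2 − 2^1) · (89 − 1) = 2 · 88 = 176.
Thus |(Z/356Z)^*| = 176.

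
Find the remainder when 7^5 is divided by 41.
Use repeated squaring. Binary(5) = 101. Walk through the bits of the exponent 5 left-to-right: at each bit after the leading one, square the running value, then multiply by 7 if the bit is 1 (always reducing mod 41):
  bit 1 = 1 (leading): start with 7.
  bit 2 = 0: square 7^2 = 49 ≡ 8 (mod 41).
  bit 3 = 1: square 8^2 = 64 ≡ 23; bit is 1, so multiply 23·7 = 161 ≡ 38 (mod 41).
Final value: 7^5 ≡ 38 (mod 41).

Final answer: 38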